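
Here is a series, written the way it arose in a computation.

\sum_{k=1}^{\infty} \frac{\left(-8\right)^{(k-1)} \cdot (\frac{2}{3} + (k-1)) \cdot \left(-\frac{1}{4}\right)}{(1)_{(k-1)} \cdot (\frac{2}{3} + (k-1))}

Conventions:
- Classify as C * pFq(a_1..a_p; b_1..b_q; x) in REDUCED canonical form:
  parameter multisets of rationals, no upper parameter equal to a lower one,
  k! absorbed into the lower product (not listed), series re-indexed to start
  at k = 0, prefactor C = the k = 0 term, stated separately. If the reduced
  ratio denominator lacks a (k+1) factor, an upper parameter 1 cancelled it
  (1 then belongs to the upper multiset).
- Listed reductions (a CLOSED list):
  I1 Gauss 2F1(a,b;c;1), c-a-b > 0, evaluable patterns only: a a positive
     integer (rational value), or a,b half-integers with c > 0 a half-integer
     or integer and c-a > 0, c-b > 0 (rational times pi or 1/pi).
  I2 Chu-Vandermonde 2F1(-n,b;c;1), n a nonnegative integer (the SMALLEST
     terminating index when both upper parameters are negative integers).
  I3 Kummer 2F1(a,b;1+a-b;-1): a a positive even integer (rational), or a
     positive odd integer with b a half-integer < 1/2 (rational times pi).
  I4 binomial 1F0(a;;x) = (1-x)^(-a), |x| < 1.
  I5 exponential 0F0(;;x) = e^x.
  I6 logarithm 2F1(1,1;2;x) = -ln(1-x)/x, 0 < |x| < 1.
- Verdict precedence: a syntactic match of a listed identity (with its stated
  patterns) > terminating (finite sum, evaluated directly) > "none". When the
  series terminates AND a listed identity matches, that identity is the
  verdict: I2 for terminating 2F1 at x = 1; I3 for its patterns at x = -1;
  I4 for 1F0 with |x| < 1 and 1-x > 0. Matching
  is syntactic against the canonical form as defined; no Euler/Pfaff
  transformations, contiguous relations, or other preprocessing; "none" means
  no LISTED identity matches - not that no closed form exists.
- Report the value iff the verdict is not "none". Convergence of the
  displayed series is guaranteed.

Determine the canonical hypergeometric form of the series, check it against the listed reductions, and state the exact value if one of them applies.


Classification (C = -\frac{1}{4}): 0F0 with upper {-}, lower {-}, argument x = -8. Verdict: exponential (I5) fires (the 0F0 exponential series at x = -8). Its exact value is \left(-\frac{1}{4}\right) \cdot e^{-8}.

Key step: t_0 = -\frac{1}{4} here, and (1)_k (C = -1/4) is k! itself.
Consecutive-term ratio: r(k) = -8 * 1 / [(k+1)] - rational; roots negated = parameters, x = -8, C = -\frac{1}{4}.


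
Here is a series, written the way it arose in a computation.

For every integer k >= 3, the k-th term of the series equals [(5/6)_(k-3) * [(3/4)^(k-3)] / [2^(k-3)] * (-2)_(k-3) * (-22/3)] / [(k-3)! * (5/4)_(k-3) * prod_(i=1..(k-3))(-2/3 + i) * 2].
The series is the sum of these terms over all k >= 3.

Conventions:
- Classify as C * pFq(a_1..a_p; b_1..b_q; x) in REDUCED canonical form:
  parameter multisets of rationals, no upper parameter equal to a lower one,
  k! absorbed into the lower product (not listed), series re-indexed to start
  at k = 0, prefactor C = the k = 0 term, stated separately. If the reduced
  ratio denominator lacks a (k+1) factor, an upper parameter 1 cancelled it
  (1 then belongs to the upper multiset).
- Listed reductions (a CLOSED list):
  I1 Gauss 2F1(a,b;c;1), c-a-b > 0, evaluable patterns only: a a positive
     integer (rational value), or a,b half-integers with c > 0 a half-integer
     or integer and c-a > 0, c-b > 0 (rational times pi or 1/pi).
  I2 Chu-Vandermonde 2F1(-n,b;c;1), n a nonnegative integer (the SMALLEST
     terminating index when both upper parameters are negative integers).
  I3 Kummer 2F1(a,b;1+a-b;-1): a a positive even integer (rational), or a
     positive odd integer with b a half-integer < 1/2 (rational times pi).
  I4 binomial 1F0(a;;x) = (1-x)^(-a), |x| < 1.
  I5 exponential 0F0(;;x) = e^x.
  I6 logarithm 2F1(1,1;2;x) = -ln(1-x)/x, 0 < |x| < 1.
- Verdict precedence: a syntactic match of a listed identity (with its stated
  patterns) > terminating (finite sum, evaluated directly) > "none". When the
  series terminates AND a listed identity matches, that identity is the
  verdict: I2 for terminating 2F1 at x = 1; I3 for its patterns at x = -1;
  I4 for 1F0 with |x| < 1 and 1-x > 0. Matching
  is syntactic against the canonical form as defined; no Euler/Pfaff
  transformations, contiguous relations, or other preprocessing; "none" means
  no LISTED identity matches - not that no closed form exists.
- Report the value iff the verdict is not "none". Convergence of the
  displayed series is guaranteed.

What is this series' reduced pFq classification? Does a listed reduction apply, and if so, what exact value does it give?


x = 3/8 here; the reduced form reads 2F2, upper {-2, 5/6}, lower {1/3, 5/4}, C = -11/3. Verdict: terminating - upper parameter -2 makes this a finite sum (last index 2), evaluated exactly. Sum: 77/64.

Key step: with t_0 = -11/3, the lower running product (C = -11/3) is a rising factorial.
Ratio: r(k) = (3/8) * (k-2) (k+5/6) / [(k+1/3) (k+5/4) (k+1)] - rational in k. x = (3/8); t_0 = -11/3; negate the roots.


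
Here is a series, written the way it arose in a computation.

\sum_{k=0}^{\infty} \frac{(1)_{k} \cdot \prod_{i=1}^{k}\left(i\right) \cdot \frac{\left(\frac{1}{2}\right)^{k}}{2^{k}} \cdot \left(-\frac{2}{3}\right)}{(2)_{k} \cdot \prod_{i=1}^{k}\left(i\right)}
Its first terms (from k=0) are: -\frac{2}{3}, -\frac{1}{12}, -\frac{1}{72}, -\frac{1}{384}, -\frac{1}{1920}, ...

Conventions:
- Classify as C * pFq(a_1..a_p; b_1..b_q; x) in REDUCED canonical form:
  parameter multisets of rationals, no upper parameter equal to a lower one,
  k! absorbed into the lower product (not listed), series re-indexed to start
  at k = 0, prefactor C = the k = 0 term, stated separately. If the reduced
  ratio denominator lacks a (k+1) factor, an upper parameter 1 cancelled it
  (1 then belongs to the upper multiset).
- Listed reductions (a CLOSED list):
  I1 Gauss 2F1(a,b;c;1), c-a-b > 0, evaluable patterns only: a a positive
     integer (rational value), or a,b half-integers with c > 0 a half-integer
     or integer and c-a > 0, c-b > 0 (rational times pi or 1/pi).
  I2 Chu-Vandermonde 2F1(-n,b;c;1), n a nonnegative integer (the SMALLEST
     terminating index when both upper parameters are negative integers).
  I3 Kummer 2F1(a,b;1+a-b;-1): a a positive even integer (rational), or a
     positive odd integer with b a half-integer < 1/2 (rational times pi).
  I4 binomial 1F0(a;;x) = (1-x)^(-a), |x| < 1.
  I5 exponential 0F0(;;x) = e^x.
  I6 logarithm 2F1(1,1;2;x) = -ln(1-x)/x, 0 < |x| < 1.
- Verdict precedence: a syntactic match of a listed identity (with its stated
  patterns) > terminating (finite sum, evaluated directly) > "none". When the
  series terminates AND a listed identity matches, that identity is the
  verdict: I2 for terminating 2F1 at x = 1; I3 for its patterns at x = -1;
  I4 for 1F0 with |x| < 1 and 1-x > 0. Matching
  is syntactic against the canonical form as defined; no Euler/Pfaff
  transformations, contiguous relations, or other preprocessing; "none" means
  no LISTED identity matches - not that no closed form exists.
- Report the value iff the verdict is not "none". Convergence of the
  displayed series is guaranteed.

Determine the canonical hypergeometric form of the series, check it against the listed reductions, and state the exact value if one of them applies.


At argument \frac{1}{4}: a 2F1 with upper {1, 1}, lower {2}, scaled by C = -\frac{2}{3}. Verdict at x = \frac{1}{4}: the I6 logarithm reduction matches (the logarithm: parameters (1,1;2), x = \frac{1}{4}). Sum: \frac{8}{3} \cdot \ln\left(\frac{3}{4}\right).

Structural cue: x = \frac{1}{4} and the two k-th powers (prefactor -2/3) combine into one argument.
Consecutive-term ratio: r(k) = \frac{1}{4} * (k+1) (k+1) / [(k+2) (k+1)] - poly over poly, x = \frac{1}{4} from leading terms; C = -\frac{2}{3} at k = 0.


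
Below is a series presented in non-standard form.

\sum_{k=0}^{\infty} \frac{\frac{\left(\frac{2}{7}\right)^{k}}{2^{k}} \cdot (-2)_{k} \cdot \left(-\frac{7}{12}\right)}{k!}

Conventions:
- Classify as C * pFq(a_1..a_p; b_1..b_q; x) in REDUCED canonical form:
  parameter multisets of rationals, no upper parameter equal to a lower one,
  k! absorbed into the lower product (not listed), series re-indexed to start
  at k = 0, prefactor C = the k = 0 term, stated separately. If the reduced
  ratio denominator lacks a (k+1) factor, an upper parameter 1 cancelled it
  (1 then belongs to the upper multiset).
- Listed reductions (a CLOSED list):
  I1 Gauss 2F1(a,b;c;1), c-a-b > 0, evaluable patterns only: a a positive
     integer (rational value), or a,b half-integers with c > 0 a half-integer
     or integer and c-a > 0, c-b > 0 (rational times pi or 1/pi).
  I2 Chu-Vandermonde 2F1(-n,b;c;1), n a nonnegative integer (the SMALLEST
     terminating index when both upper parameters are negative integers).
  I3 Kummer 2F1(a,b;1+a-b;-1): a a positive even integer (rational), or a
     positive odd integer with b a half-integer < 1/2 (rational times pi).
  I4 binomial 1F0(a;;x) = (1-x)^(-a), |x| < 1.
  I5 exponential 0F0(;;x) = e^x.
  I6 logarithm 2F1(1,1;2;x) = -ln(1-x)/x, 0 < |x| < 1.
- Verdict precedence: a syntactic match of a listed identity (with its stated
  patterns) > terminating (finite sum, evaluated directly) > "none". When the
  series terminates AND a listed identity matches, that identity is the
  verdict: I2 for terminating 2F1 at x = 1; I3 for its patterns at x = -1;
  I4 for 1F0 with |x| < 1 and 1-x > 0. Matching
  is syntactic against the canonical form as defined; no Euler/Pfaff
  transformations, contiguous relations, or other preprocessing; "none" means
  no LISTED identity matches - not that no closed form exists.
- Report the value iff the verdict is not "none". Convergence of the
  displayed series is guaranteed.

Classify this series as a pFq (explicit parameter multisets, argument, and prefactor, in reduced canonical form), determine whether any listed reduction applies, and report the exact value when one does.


The series (x = \frac{1}{7}) is 1F0: upper {-2}, lower {-}, prefactor -\frac{7}{12}. Verdict: binomial (I4) fires (the 1F0 binomial series: exponent 2, x = \frac{1}{7}). Its exact value is -\frac{3}{7}.

Key observation: from the first term -\frac{7}{12}: the two k-th powers (C = -7/12, x = 1/7) combine into one argument.
Step ratio: r(k) = \frac{1}{7} * (k-2) / [(k+1)] - rational in k. x = \frac{1}{7}; t_0 = -\frac{7}{12}; negate the roots.


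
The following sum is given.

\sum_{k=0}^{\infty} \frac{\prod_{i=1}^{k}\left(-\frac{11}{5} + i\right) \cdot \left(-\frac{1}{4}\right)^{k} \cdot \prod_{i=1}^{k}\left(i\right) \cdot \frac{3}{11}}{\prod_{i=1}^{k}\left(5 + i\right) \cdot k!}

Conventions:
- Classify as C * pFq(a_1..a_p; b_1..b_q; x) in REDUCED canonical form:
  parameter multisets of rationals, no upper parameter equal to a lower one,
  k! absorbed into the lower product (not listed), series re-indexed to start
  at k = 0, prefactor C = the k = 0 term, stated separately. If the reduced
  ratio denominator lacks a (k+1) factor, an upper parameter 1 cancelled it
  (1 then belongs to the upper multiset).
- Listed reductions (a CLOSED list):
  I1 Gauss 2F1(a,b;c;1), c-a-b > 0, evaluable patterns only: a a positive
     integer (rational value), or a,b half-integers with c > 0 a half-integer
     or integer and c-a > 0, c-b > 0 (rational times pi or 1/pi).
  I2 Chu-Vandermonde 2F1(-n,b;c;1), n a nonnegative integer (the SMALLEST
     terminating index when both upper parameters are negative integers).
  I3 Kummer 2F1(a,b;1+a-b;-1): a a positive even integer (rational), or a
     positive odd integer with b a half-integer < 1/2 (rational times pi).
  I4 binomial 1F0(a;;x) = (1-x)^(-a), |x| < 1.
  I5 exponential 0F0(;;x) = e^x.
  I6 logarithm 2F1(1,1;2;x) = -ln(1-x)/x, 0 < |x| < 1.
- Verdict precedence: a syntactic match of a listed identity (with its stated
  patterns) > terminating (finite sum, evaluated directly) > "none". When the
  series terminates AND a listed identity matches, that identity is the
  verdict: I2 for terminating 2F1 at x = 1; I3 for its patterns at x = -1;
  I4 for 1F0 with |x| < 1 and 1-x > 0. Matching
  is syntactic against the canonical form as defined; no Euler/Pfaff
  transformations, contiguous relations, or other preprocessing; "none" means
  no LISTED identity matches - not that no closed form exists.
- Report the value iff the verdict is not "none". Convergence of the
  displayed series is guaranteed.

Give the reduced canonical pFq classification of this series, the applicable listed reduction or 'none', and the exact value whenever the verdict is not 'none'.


Reduced: x = -\frac{1}{4}, 2F1, upper = {-\frac{6}{5}, 1}, lower = {6}, C = \frac{3}{11}. Verdict: none. No listed pattern accepts 2F1(-\frac{6}{5}, 1; 6; -\frac{1}{4}).

Structural cue: t_0 = \frac{3}{11} here, and the running product (C = 3/11) telescopes to a rising factorial.
Consecutive-term ratio: r(k) = -\frac{1}{4} * (k-\frac{6}{5}) (k+1) / [(k+6) (k+1)] - rational; roots negated = parameters, x = -\frac{1}{4}, C = \frac{3}{11}.


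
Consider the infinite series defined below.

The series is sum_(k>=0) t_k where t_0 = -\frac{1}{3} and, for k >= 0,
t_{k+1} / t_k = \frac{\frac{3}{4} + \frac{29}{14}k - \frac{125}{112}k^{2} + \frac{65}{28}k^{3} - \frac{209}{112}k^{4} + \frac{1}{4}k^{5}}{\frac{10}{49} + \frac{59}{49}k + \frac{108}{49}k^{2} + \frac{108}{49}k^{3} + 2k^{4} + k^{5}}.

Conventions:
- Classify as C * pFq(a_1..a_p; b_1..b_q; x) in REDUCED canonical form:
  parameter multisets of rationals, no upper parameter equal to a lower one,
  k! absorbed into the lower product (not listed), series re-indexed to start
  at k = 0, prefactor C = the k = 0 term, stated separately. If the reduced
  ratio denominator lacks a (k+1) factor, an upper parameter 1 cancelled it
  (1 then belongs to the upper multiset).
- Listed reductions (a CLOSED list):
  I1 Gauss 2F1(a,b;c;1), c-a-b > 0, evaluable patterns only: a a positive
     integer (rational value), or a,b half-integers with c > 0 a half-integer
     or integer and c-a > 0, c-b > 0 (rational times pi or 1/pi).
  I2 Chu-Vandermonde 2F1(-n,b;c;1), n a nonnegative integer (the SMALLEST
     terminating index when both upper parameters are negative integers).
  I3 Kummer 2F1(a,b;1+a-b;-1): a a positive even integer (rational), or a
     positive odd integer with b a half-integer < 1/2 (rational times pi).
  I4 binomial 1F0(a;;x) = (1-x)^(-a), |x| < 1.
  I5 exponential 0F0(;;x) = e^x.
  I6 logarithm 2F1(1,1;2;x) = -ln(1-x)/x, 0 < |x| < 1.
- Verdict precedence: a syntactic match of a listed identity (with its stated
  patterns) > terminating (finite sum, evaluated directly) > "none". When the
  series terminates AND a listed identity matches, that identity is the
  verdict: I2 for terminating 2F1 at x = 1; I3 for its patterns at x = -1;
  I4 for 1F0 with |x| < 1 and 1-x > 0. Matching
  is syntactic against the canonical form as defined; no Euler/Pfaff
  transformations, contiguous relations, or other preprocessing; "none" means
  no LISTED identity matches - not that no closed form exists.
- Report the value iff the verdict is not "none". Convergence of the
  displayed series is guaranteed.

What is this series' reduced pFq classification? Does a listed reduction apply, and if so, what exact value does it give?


Prefactor -\frac{1}{3}, argument \frac{1}{4}: 2F1 with upper {-6, -\frac{7}{4}} over lower {\frac{5}{7}}. Verdict: terminating. (-6)_k vanishes past k = 6, leaving a 7-term sum, computed directly. Exact value: -\frac{27476087866763}{14586782679040}.

Structural cue: x = \frac{1}{4} and the parameter 2/7 appears in both the upper and lower lists and cancels (alongside the other common factor).
Ratio: r(k) = \frac{1}{4} * (k-6) (k-\frac{7}{4}) / [(k+\frac{5}{7}) (k+1)] ; factor over Q: parameters, x = \frac{1}{4}, and C = -\frac{1}{3}.


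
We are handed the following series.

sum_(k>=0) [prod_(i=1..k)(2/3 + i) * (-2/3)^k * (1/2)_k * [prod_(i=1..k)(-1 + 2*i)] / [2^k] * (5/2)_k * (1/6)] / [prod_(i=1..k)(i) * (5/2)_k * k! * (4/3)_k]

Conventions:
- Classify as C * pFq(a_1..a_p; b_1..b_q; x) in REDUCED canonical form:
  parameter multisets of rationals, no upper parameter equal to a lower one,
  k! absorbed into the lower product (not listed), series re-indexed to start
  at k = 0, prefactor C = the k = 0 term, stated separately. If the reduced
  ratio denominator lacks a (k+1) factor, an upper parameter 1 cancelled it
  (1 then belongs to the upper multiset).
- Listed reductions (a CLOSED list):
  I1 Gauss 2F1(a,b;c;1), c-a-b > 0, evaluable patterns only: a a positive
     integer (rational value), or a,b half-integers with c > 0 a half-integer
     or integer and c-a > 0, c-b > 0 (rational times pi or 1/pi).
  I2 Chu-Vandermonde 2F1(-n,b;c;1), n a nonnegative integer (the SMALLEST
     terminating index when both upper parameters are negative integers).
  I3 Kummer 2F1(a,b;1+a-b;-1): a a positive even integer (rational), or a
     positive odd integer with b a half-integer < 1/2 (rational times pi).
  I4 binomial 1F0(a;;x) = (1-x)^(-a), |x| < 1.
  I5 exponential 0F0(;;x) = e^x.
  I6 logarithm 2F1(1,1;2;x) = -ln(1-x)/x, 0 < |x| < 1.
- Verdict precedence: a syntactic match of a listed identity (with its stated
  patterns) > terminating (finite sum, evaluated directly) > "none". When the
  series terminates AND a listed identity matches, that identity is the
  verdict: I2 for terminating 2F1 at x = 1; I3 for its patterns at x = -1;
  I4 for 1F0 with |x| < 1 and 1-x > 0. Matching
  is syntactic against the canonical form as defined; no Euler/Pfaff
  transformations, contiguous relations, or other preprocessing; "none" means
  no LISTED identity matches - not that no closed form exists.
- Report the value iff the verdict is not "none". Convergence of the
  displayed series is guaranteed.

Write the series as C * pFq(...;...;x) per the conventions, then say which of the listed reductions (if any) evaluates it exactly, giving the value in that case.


x = -2/3 here; the reduced form reads 3F2, upper {1/2, 1/2, 5/3}, lower {1, 4/3}, C = 1/6. Verdict: none - at argument -2/3 the multisets {1/2, 1/2, 5/3} ; {1, 4/3} match no listed identity.

First insight: from the first term 1/6: the running product (C = 1/6) telescopes to a rising factorial.
Step ratio: r(k) = (-2/3) * (k+1/2) (k+1/2) (k+5/3) / [(k+1) (k+4/3) (k+1)] - rational; roots negated = parameters, x = (-2/3), C = 1/6.


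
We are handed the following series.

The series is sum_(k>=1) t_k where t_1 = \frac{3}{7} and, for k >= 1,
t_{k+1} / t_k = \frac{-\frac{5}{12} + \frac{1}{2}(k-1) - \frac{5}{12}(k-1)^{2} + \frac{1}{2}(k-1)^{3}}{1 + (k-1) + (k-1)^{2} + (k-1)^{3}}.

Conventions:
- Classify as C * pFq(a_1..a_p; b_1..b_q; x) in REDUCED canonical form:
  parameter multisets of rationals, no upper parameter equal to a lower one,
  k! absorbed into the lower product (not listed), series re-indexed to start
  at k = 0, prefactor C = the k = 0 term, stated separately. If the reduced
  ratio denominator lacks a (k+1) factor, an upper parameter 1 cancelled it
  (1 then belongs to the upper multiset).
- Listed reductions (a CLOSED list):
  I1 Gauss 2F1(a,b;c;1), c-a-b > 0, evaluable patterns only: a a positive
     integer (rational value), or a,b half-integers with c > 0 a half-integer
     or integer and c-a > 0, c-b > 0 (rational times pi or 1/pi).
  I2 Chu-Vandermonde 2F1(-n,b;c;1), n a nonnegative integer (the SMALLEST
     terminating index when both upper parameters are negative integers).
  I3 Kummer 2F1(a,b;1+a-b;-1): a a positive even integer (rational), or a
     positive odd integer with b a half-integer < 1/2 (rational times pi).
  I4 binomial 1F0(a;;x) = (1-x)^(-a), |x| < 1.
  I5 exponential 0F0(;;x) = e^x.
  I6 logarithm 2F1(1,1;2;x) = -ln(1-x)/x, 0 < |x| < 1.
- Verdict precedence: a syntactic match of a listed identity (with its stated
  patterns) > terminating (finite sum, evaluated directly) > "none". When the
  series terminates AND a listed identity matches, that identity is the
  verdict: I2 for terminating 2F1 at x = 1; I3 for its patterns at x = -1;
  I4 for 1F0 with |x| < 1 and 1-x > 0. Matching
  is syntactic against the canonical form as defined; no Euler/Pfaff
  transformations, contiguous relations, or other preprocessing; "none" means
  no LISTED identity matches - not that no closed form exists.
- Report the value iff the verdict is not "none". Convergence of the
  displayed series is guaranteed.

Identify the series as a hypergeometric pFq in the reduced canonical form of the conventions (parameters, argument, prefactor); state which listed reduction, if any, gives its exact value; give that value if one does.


Key step: x = \frac{1}{2} and factor the ratio over Q (prefactor 3/7): negated roots = parameters.
Term ratio: r(k) = \frac{1}{2} * (k-\frac{5}{6}) / [(k+1)] - rational; roots negated = parameters, x = \frac{1}{2}, C = \frac{3}{7}.

Canonical form: C = \frac{3}{7} times 1F0 with upper {-\frac{5}{6}}, lower {-}, x = \frac{1}{2}. Verdict: the I4 binomial reduction fires (the 1F0 binomial series: exponent 5/6, x = \frac{1}{2}). Value: \frac{3}{7} \cdot \left(\frac{1}{2}\right)^{\frac{5}{6}}.


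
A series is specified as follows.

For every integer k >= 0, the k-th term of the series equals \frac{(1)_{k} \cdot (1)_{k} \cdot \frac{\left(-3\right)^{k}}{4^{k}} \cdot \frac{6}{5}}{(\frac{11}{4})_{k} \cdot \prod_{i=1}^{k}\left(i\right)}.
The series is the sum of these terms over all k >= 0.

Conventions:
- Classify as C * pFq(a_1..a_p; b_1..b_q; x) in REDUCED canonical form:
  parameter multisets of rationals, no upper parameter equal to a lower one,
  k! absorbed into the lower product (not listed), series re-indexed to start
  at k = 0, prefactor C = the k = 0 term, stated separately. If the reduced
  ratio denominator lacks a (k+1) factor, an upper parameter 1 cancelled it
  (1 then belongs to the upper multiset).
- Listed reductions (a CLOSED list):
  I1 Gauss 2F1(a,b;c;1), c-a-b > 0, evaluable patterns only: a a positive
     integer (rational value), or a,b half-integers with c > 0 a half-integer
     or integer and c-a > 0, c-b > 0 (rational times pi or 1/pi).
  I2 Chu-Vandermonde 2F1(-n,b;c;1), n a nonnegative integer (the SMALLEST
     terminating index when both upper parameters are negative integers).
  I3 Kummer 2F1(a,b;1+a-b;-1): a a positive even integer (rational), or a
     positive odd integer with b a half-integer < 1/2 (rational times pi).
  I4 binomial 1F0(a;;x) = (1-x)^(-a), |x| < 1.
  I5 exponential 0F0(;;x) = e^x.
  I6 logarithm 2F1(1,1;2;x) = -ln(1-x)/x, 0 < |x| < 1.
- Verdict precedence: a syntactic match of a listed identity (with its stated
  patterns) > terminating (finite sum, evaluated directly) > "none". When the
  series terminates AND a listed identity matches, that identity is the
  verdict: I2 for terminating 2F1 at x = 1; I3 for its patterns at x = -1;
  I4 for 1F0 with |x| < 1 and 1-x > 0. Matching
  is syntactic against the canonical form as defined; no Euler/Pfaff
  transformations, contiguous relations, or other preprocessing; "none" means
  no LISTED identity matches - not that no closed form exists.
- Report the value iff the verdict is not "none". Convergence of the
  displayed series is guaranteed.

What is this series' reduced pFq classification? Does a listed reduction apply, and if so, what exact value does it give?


Reduced: x = -\frac{3}{4}, 2F1, upper = {1, 1}, lower = {\frac{11}{4}}, C = \frac{6}{5}. Verdict: none here - no I1-I6 shape fits x = -\frac{3}{4} with lower {\frac{11}{4}}.

First insight: from the first term \frac{6}{5}: the product of the first k integers (C = 6/5, x = -3/4) is k!.
Adjacent-term ratio: r(k) = -\frac{3}{4} * (k+1) (k+1) / [(k+\frac{11}{4}) (k+1)] - poly over poly, x = -\frac{3}{4} from leading terms; C = \frac{6}{5} at k = 0.


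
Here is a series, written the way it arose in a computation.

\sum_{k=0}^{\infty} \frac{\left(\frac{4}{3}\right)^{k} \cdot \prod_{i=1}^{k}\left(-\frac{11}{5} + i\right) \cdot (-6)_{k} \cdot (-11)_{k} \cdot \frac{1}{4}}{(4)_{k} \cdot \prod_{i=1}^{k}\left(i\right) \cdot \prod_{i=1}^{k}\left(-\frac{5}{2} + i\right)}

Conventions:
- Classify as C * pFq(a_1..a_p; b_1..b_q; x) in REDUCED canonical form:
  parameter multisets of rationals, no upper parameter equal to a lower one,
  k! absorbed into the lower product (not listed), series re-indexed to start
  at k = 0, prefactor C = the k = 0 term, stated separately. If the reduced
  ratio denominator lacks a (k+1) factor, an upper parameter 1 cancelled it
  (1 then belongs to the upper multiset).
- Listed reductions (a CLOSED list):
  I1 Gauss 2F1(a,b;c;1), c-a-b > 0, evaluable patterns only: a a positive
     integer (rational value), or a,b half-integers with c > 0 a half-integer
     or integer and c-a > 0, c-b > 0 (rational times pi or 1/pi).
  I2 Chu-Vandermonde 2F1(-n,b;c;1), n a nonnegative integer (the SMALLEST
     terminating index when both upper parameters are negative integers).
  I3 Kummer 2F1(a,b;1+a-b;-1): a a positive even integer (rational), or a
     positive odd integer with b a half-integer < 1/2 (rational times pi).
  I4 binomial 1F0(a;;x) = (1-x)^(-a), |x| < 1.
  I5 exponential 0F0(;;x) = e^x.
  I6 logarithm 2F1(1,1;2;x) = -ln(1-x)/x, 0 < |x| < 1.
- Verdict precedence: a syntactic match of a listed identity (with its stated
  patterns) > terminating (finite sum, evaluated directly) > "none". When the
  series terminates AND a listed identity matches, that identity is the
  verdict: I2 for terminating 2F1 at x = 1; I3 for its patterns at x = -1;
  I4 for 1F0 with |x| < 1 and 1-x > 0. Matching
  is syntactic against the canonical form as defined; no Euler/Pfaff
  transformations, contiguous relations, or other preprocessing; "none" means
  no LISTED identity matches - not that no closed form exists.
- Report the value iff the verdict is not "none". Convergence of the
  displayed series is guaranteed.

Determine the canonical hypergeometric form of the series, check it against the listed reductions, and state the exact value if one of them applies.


Classification (C = \frac{1}{4}): 3F2 with upper {-11, -6, -\frac{6}{5}}, lower {-\frac{3}{2}, 4}, argument x = \frac{4}{3}. Verdict: terminating (-6 upstairs). 7 nonzero terms in all; added directly. Value: \frac{93958367161}{531562500}.

First insight: t_0 being \frac{1}{4}, the product of the first k integers (C = 1/4) is k!.
Ratio: r(k) = \frac{4}{3} * (k-11) (k-6) (k-\frac{6}{5}) / [(k-\frac{3}{2}) (k+4) (k+1)] ; factor over Q: parameters, x = \frac{4}{3}, and C = \frac{1}{4}.


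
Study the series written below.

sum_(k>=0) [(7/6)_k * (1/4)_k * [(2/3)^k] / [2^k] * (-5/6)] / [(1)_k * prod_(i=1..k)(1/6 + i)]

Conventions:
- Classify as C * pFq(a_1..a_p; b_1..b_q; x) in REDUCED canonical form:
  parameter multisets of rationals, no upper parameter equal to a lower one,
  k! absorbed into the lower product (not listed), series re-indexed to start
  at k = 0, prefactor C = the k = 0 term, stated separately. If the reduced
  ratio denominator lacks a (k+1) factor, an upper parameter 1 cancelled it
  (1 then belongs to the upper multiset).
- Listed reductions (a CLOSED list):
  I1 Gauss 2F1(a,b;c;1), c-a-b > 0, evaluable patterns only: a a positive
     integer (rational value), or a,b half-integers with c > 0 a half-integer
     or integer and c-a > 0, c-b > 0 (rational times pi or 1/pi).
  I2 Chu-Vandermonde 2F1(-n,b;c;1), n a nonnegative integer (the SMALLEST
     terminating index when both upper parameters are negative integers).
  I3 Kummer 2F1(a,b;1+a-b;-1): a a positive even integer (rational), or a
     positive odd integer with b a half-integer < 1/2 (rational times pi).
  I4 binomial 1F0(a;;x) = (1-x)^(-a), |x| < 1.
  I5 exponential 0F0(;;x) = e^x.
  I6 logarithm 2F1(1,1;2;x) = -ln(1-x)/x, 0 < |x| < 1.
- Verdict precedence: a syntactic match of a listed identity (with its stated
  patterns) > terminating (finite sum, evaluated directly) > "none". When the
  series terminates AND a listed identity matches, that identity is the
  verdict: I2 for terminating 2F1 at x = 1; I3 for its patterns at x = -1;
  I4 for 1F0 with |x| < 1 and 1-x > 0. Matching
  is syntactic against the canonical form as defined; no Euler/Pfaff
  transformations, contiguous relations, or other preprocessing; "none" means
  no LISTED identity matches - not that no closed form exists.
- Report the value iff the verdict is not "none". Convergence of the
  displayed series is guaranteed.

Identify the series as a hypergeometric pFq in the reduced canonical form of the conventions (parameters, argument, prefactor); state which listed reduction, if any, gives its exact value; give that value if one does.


This is -5/6 * 1F0(1/4; -; 1/3) in reduced canonical form. Verdict: the I4 binomial reduction matches (the 1F0 binomial series: exponent -1/4, x = 1/3). Hence: (-5/6) * (2/3)^(-1/4).

Key step: with t_0 = -5/6, (1)_k (C = -5/6, x = 1/3) is k! itself.
Adjacent-term ratio: r(k) = (1/3) * (k+1/4) / [(k+1)] - poly over poly, x = (1/3) from leading terms; C = -5/6 at k = 0.


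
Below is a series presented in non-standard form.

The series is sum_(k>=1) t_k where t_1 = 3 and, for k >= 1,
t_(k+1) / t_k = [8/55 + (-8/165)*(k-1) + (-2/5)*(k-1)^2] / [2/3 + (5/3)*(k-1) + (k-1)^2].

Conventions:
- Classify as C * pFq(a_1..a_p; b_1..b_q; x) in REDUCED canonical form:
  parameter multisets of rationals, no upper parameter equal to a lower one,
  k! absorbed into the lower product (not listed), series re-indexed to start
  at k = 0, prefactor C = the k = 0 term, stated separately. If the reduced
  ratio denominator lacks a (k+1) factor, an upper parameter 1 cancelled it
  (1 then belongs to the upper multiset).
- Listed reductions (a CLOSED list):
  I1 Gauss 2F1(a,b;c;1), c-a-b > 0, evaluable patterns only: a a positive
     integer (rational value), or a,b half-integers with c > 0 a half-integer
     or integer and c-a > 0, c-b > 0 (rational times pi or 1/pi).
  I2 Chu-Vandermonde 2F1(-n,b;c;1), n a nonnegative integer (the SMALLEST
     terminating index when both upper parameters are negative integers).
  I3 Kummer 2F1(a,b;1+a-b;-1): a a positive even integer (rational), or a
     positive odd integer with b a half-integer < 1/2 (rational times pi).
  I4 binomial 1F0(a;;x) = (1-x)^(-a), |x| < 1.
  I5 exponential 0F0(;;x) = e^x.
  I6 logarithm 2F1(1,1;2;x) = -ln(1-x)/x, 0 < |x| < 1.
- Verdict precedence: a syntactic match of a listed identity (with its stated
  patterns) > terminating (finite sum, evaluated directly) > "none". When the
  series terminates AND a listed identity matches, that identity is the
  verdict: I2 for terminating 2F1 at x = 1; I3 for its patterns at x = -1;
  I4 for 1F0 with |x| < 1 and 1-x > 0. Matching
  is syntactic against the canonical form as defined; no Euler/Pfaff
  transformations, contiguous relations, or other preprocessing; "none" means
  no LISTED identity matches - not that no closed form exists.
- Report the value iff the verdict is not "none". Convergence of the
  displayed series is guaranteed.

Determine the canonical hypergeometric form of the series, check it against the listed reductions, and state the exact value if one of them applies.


Structural cue: t_0 being 3, the ratio is unreduced: k + 2/3 divides both sides (prefactor 3).
Consecutive-term ratio: r(k) = (-2/5) * (k-6/11) / [(k+1)] - rational in k, leading ratio (-2/5); with t_0 = 3, classification follows.

At argument -2/5: a 1F0 with upper {-6/11}, lower {-}, scaled by C = 3. Verdict: this is binomial (I4) (the 1F0 binomial series: exponent 6/11, x = -2/5). Its exact value is 3 * (7/5)^(6/11).


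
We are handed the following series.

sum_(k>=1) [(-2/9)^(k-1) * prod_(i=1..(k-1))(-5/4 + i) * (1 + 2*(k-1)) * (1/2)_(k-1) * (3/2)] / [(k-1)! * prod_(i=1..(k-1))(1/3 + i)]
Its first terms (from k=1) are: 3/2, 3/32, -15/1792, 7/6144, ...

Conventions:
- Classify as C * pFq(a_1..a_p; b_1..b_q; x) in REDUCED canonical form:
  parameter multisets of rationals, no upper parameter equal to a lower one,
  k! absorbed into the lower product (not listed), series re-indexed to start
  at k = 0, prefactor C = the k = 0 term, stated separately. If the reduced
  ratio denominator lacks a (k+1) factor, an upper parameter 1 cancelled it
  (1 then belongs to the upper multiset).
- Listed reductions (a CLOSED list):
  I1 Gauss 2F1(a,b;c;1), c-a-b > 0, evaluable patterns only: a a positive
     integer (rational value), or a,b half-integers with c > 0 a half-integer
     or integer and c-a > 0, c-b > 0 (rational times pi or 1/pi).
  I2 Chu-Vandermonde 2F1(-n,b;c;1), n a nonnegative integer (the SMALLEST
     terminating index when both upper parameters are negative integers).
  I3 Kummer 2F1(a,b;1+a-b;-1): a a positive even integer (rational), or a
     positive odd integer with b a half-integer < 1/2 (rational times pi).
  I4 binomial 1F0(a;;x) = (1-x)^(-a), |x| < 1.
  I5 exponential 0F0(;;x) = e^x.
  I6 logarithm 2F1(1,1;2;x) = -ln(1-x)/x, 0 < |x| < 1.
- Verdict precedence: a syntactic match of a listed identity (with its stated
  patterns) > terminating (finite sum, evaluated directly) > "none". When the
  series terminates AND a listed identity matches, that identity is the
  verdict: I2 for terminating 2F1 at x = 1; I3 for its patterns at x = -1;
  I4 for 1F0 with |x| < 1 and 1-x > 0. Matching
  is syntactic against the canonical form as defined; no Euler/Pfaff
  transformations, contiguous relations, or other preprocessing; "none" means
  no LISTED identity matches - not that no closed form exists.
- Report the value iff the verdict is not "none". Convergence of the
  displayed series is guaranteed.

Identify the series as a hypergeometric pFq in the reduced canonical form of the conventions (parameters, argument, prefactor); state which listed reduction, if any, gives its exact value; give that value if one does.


Classification (C = 3/2): 2F1 with upper {-1/4, 3/2}, lower {4/3}, argument x = -2/9. Verdict: none - this 2F1 at x = -2/9 matches no listed pattern, and upper {-1/4, 3/2} holds no stopper.

The tell: x = (-2/9) and the running product (prefactor 3/2) telescopes to a rising factorial.
Ratio: r(k) = (-2/9) * (k-1/4) (k+3/2) / [(k+4/3) (k+1)] - rational in k. x = (-2/9); t_0 = 3/2; negate the roots.


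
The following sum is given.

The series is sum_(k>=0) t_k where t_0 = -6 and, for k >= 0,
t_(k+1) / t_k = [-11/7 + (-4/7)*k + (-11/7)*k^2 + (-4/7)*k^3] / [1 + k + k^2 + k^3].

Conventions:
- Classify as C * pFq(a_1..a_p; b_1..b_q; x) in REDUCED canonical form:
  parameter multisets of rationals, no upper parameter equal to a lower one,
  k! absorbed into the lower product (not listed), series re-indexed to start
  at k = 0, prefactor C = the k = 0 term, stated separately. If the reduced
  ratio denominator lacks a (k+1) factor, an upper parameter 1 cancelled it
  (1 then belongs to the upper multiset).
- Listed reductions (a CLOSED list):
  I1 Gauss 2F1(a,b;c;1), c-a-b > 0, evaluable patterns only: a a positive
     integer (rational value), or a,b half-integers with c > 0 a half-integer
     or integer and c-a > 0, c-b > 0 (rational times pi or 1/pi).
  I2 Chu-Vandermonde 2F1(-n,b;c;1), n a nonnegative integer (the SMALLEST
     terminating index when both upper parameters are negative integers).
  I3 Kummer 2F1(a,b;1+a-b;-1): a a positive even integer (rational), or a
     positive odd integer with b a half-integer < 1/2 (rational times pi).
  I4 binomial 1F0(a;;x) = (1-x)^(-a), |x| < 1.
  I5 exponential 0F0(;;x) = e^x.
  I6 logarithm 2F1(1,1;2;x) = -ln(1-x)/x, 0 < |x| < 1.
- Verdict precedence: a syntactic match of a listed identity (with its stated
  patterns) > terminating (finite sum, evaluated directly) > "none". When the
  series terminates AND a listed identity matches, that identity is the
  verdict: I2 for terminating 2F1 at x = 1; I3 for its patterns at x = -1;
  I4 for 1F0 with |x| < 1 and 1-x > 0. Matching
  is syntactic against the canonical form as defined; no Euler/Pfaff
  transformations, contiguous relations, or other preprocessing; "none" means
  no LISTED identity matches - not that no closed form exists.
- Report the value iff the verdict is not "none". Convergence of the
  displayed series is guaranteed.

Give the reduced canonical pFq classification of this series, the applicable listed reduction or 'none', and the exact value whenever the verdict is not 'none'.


Classification (C = -6): 1F0 with upper {11/4}, lower {-}, argument x = -4/7. Verdict: binomial (I4) applies (the 1F0 binomial series: exponent -11/4, x = -4/7). Value: (-6) * (11/7)^(-11/4).

Key step: from the first term -6: the ratio is unreduced: k^2 + 1 divides both sides (C = -6).
Adjacent-term ratio: r(k) = (-4/7) * (k+11/4) / [(k+1)] - poly over poly, x = (-4/7) from leading terms; C = -6 at k = 0.


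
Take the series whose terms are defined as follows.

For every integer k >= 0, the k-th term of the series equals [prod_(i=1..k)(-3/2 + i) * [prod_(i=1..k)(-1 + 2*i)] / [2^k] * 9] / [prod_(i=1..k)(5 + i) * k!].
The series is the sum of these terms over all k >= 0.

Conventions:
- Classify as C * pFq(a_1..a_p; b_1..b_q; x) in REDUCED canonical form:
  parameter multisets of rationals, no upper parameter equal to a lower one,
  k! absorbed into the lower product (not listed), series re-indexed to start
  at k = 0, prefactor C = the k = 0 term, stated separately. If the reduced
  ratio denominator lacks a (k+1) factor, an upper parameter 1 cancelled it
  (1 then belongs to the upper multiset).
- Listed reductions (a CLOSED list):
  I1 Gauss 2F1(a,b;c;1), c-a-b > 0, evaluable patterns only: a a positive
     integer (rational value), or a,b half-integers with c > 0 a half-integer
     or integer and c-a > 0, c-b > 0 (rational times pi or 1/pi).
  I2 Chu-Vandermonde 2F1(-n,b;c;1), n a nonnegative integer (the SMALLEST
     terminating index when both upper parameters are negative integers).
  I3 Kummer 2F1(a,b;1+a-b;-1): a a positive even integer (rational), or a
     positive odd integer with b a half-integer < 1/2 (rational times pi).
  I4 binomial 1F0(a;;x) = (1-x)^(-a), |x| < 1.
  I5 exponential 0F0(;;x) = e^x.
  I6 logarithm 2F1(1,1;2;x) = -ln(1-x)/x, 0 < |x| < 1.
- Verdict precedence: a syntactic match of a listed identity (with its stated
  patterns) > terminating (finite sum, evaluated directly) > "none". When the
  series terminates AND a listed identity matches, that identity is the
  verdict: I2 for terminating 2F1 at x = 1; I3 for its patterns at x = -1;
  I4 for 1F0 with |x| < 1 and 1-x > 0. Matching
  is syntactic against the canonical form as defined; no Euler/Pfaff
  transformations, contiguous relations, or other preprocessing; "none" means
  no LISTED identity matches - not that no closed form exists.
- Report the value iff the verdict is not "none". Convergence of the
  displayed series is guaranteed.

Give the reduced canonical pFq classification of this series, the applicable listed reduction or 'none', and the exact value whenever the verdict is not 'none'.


Classification (C = 9): 2F1 with upper {-1/2, 1/2}, lower {6}, argument x = 1. Verdict (x = 1): the half-integer Gauss pattern (I1) applies (x = 1; upper {-1/2, 1/2} half-integers, c = 6 in the evaluable pattern). Its exact value is (131072/4851) / pi.

Key observation: t_0 = 9 here, and the odd product 1*3*...*(2k-1) (C = 9) is 2^k (1/2)_k.
Step ratio: r(k) = 1 * (k-1/2) (k+1/2) / [(k+6) (k+1)] - rational in k, leading ratio 1; with t_0 = 9, classification follows.


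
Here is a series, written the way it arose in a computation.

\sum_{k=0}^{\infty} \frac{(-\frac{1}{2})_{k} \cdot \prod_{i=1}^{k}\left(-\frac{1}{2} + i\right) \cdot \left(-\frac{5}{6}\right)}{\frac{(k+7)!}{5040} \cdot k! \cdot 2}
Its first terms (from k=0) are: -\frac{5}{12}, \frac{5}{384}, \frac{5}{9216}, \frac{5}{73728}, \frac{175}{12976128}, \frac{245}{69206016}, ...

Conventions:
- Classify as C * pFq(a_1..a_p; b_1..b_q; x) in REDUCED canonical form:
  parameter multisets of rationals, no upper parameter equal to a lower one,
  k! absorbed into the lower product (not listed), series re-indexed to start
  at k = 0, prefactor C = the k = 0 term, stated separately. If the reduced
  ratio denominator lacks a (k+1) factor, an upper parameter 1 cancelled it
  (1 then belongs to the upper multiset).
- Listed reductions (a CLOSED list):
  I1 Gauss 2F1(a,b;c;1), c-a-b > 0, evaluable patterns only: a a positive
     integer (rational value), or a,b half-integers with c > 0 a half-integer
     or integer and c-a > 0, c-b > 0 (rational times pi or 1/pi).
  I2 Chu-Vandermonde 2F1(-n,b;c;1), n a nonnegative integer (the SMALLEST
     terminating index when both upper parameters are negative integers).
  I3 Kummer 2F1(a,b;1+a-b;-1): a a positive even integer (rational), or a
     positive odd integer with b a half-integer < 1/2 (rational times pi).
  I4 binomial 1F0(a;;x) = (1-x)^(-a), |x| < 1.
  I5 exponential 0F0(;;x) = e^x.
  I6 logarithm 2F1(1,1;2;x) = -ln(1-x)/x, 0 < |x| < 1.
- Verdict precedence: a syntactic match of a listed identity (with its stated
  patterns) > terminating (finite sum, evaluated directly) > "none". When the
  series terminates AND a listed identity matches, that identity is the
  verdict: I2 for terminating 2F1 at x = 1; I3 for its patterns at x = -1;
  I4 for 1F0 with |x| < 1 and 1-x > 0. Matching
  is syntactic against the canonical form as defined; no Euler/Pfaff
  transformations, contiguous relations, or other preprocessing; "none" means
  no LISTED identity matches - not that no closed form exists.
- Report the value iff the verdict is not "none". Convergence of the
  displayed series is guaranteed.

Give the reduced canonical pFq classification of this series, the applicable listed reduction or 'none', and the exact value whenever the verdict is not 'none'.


With C = -\frac{5}{12}: the canonical form is 2F1(-\frac{1}{2}, \frac{1}{2}; 8; 1). Verdict: Gauss (I1, half-integer pattern) applies (x = 1; upper {-\frac{1}{2}, \frac{1}{2}} half-integers, c = 8 in the evaluable pattern). Exact value: \left(-\frac{2097152}{1656369}\right) / \pi.

Key step: with t_0 = -\frac{5}{12}, the running product (prefactor -5/12) telescopes to a rising factorial.
Term ratio: r(k) = 1 * (k-\frac{1}{2}) (k+\frac{1}{2}) / [(k+8) (k+1)] - rational; roots negated = parameters, x = 1, C = -\frac{5}{12}.
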